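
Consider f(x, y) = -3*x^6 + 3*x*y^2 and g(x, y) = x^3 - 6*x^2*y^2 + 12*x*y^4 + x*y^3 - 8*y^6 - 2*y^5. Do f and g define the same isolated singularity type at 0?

The Hessian of f at 0 has rank 0. Corank 2; j^3 = 3*x*y^2 has shape L^2 M (L != M), so D-series; mu = 7 gives D_7. The Hessian of g at 0 has rank 0. Corank 2; j^3 = x^3 is a perfect cube, so E-series; the 4-jet and mu = 7 give E_7. f is D_7 but g is E_7, hence not right-equivalent.

No.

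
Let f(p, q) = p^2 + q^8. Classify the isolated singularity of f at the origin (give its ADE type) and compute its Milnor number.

Type A_7, Milnor number mu = 7.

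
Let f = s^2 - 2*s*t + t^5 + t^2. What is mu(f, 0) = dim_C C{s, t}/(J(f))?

4

The Hessian of f at 0 has rank 1. Corank 1: A-series; mu = 4 gives A_4.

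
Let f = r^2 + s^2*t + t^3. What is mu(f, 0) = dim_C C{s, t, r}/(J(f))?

4

The Hessian of f at 0 has rank 1. Corank 2; j^3 = t*(s^2 + t^2) splits into three distinct lines over C (the quadratic factor has nonzero discriminant), so D_4.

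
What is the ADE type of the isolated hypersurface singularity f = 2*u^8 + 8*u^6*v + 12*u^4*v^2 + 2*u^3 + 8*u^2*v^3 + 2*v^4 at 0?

E_6

The Hessian of f at 0 is [[0, 0], [0, 0]] with rank 0, so corank 2. A Groebner basis of the Jacobian ideal J(f) in C{u,v} is {v^3, u^2}; counting standard monomials gives mu = 6. Corank 2; j^3 = 2*u^3 is a perfect cube, so E-series; the 4-jet and mu = 6 give E_6.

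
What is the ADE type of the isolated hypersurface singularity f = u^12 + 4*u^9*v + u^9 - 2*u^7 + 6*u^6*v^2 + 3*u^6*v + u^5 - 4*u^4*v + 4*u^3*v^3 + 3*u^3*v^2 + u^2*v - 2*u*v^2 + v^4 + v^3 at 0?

D5

The Hessian of f at 0 is [[0, 0], [0, 0]] with rank 0, so corank 2. A Groebner basis of the Jacobian ideal J(f) in C{u,v} is {u^3 + u^2/4 - v^2/4, u^2/4 + v^3 - v^2/4, u*v - v^2}; counting standard monomials gives mu = 5. Corank 2; j^3 = v*(u - v)^2 has shape L^2 M (L != M), so D-series; mu = 5 gives D_5.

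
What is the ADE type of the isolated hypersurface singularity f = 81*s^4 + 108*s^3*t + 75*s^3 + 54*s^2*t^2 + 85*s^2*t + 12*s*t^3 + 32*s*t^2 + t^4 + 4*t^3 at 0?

D_{5}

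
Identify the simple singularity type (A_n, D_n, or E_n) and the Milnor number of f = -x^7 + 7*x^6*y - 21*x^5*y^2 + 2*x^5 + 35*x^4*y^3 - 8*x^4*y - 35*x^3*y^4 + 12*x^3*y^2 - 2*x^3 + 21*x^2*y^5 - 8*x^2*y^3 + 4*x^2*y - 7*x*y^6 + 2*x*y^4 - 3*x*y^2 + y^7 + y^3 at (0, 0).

Type D_4, Milnor number mu = 4.

The Hessian of f at 0 is [[0, 0], [0, 0]] with rank 0, so corank 2. A Groebner basis of the Jacobian ideal J(f) in C{x,y} is {y^3, x^2 - 3*y^2/2, x*y - 3*y^2/2}; counting standard monomials gives mu = 4. Corank 2; j^3 = -(x - y)*(2*x^2 - 2*x*y + y^2) splits into three distinct lines over C (the quadratic factor has nonzero discriminant), so D_4.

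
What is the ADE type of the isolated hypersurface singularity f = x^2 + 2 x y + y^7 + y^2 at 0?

A_6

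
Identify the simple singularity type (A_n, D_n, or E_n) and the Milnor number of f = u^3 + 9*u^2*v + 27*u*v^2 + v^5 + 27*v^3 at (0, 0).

The Hessian of f at 0 is [[0, 0], [0, 0]] with rank 0, so corank 2. A Groebner basis of the Jacobian ideal J(f) in C{u,v} is {v^4, u^2 + 6*u*v + 9*v^2}; counting standard monomials gives mu = 8. Corank 2; j^3 = (u + 3*v)^3 is a perfect cube, so E-series; the 5-jet and mu = 8 give E_8.

Type E_8, Milnor number mu = 8.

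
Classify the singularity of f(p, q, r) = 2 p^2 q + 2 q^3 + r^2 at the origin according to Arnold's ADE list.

D4

The Hessian of f at 0 has rank 1. Corank 2; j^3 = 2*q*(p^2 + q^2) splits into three distinct lines over C (the quadratic factor has nonzero discriminant), so D_4.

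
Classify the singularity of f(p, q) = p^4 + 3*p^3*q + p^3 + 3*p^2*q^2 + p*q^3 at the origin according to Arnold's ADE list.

E7

The Hessian of f at 0 has rank 0. Corank 2; j^3 = p^3 is a perfect cube, so E-series; the 4-jet and mu = 7 give E_7.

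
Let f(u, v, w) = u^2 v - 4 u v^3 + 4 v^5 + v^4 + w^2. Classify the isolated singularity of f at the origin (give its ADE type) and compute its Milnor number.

The Hessian of f at 0 has rank 1. Corank 2; j^3 = u^2*v has shape L^2 M (L != M), so D-series; mu = 5 gives D_5.

Type D5, Milnor number mu = 5.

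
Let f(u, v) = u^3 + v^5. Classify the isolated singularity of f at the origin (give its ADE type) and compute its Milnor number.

Type E8, Milnor number mu = 8.

The Hessian of f at 0 has rank 0. Corank 2; j^3 = u^3 is a perfect cube, so E-series; the 5-jet and mu = 8 give E_8.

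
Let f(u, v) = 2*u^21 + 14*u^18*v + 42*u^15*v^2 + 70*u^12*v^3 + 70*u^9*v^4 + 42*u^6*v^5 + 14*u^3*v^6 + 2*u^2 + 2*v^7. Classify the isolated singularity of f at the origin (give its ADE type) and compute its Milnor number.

The Hessian of f at 0 is [[4, 0], [0, 0]] with rank 1, so corank 1. A Groebner basis of the Jacobian ideal J(f) in C{u,v} is {v^6, u}; counting standard monomials gives mu = 6. Corank 1: A-series; mu = 6 gives A_6.

Type A_{6}, Milnor number mu = 6.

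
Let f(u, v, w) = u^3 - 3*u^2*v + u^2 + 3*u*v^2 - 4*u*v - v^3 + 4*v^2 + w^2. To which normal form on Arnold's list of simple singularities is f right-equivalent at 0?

The Hessian of f at 0 has rank 2. Corank 1: A-series; mu = 2 gives A_2.

A_2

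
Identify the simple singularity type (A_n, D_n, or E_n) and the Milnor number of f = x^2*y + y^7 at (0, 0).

The Hessian of f at 0 has rank 0. Corank 2; j^3 = x^2*y has shape L^2 M (L != M), so D-series; mu = 8 gives D_8.

Type D8, Milnor number mu = 8.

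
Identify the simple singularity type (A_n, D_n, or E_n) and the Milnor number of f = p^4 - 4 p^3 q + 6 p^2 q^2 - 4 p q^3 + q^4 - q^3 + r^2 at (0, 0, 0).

Type E_{6}, Milnor number mu = 6.

The Hessian of f at 0 has rank 1. Corank 2; j^3 = -q^3 is a perfect cube, so E-series; the 4-jet and mu = 6 give E_6.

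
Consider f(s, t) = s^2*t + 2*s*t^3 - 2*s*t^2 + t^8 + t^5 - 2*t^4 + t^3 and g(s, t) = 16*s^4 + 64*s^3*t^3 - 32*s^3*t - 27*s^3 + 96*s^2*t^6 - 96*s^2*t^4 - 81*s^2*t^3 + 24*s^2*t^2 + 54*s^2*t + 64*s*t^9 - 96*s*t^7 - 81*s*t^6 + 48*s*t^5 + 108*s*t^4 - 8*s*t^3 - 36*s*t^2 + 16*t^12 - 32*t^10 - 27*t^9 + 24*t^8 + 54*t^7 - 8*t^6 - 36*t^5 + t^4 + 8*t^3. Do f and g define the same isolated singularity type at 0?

The Hessian of f at 0 is [[0, 0], [0, 0]] with rank 0, so corank 2. A Groebner basis of the Jacobian ideal J(f) in C{s,t} is {s^4 + 6*s^3 - 14*s^2*t - s^2/2 + 21*s*t^2/2 + 7*s*t/2 - 3*t^2, s^3*t + 3*s^3 - 6*s^2*t - s^2/8 + 31*s*t^2/8 + 9*s*t/8 - t^2, s^3 + s^2*t^2 - s^2*t, s*t + t^3 - t^2}; counting standard monomials gives mu = 9. Corank 2; j^3 = t*(s - t)^2 has shape L^2 M (L != M), so D-series; mu = 9 gives D_9. The Hessian of g at 0 is [[0, 0], [0, 0]] with rank 0, so corank 2. A Groebner basis of the Jacobian ideal J(g) in C{s,t} is {t^4, s*t^2 - 11*t^3/18, s^2 - 4*s*t/3 + 4*t^2/9}; counting standard monomials gives mu = 6. Corank 2; j^3 = -(3*s - 2*t)^3 is a perfect cube, so E-series; the 4-jet and mu = 6 give E_6. f is D_9 but g is E_6, hence not right-equivalent.

No.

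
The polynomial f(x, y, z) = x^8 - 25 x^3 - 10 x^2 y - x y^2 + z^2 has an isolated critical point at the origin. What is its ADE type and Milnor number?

Type D_{9}, Milnor number mu = 9.

The Hessian of f at 0 has rank 1. Corank 2; j^3 = -x*(5*x + y)^2 has shape L^2 M (L != M), so D-series; mu = 9 gives D_9.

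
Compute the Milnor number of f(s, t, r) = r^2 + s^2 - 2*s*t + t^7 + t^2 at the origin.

The Hessian of f at 0 has rank 2. Corank 1: A-series; mu = 6 gives A_6.

6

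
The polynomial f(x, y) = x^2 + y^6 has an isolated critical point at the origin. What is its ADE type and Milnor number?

Type A_{5}, Milnor number mu = 5.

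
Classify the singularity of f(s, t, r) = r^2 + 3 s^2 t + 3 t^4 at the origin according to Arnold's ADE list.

D_{5}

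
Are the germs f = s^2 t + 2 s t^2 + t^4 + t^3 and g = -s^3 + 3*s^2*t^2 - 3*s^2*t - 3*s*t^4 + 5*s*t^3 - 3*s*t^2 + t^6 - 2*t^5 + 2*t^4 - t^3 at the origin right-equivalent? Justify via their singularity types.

No.

The Hessian of f at 0 has rank 0. Corank 2; j^3 = t*(s + t)^2 has shape L^2 M (L != M), so D-series; mu = 5 gives D_5. The Hessian of g at 0 has rank 0. Corank 2; j^3 = -(s + t)^3 is a perfect cube, so E-series; the 4-jet and mu = 7 give E_7. f is D_5 but g is E_7, hence not right-equivalent.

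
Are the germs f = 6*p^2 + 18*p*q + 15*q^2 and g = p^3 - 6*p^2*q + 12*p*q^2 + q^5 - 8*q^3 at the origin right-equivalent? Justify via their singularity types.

No.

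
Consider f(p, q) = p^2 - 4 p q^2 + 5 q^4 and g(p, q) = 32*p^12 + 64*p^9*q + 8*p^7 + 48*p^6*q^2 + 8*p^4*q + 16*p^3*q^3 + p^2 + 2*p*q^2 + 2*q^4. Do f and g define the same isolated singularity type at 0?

The Hessian of f at 0 has rank 1. Corank 1: A-series; mu = 3 gives A_3. The Hessian of g at 0 has rank 1. Corank 1: A-series; mu = 3 gives A_3. Both have type A_3, hence right-equivalent.

Yes.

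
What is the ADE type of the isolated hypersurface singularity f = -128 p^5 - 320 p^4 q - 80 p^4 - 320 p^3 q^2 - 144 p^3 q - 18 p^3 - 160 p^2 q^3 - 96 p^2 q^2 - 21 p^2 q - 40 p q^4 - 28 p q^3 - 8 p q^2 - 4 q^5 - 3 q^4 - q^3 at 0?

The Hessian of f at 0 is [[0, 0], [0, 0]] with rank 0, so corank 2. A Groebner basis of the Jacobian ideal J(f) in C{p,q} is {p*q^2 - 27*p*q/14 - 9*q^2/14, 81*p*q/14 + q^3 + 27*q^2/14, p^2 + 16*p*q/21 + q^2/7}; counting standard monomials gives mu = 5. Corank 2; j^3 = -(2*p + q)*(3*p + q)^2 has shape L^2 M (L != M), so D-series; mu = 5 gives D_5.

D_5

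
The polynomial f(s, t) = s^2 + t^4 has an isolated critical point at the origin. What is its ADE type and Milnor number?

Type A3, Milnor number mu = 3.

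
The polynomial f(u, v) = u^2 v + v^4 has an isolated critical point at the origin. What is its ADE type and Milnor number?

Type D5, Milnor number mu = 5.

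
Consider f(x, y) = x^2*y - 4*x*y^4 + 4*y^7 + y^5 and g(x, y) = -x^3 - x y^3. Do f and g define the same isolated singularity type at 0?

No.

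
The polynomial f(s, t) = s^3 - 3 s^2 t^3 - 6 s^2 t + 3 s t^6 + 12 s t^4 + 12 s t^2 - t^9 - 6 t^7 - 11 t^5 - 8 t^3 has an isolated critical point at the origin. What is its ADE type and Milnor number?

The Hessian of f at 0 is [[0, 0], [0, 0]] with rank 0, so corank 2. A Groebner basis of the Jacobian ideal J(f) in C{s,t} is {-s^2/2 + s*t^3 + 2*s*t - 2*t^2, t^4, s^3 - 12*s*t^2 + 16*t^3, s^2*t - 4*s*t^2 + 4*t^3}; counting standard monomials gives mu = 8. Corank 2; j^3 = (s - 2*t)^3 is a perfect cube, so E-series; the 5-jet and mu = 8 give E_8.

Type E_8, Milnor number mu = 8.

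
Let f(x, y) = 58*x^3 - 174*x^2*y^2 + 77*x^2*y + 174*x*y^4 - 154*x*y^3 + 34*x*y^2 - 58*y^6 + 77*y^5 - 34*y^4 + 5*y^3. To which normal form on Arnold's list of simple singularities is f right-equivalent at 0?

The Hessian of f at 0 is [[0, 0], [0, 0]] with rank 0, so corank 2. A Groebner basis of the Jacobian ideal J(f) in C{x,y} is {y^3, x^2 - y^2/13, x*y + 4*y^2/13}; counting standard monomials gives mu = 4. Corank 2; j^3 = (2*x + y)*(29*x^2 + 24*x*y + 5*y^2) splits into three distinct lines over C (the quadratic factor has nonzero discriminant), so D_4.

D_{4}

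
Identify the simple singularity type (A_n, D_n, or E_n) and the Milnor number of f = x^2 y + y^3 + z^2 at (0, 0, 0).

Type D_4, Milnor number mu = 4.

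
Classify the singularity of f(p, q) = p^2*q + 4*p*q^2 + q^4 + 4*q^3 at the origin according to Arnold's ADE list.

D_5

The Hessian of f at 0 has rank 0. Corank 2; j^3 = q*(p + 2*q)^2 has shape L^2 M (L != M), so D-series; mu = 5 gives D_5.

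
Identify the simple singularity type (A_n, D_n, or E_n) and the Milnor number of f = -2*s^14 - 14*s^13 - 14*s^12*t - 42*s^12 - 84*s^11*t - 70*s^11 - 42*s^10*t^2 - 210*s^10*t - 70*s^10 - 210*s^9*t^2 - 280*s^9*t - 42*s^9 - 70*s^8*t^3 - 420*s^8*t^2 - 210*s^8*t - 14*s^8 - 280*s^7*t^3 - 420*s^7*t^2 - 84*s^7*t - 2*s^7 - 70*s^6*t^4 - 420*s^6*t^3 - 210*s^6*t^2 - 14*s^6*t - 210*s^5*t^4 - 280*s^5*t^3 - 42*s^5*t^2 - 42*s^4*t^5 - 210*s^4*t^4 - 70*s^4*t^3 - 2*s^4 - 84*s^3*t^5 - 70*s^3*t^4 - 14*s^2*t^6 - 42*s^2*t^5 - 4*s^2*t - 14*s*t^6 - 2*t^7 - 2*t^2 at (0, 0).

Type A6, Milnor number mu = 6.

The Hessian of f at 0 has rank 1. Corank 1: A-series; mu = 6 gives A_6.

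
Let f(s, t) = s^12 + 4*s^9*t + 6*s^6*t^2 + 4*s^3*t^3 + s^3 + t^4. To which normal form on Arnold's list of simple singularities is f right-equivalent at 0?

E_{6}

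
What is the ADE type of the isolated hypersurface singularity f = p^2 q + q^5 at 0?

D6

The Hessian of f at 0 has rank 0. Corank 2; j^3 = p^2*q has shape L^2 M (L != M), so D-series; mu = 6 gives D_6.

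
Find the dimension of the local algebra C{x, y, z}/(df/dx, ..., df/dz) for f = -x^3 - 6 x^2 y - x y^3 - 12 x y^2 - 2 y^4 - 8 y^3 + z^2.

The Hessian of f at 0 has rank 1. Corank 2; j^3 = -(x + 2*y)^3 is a perfect cube, so E-series; the 4-jet and mu = 7 give E_7.

7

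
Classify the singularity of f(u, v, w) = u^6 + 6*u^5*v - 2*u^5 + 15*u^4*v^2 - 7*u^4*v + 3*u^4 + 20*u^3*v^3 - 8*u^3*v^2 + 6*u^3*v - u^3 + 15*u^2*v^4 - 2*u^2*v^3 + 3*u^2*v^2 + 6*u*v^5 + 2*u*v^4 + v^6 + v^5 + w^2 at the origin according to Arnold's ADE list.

E_{8}

The Hessian of f at 0 has rank 1. Corank 2; j^3 = -u^3 is a perfect cube, so E-series; the 5-jet and mu = 8 give E_8.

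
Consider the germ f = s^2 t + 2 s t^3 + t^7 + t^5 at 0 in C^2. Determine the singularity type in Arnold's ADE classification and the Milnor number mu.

Type D8, Milnor number mu = 8.

The Hessian of f at 0 has rank 0. Corank 2; j^3 = s^2*t has shape L^2 M (L != M), so D-series; mu = 8 gives D_8.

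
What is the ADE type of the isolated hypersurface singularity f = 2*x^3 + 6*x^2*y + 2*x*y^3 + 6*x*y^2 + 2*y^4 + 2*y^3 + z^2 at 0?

E7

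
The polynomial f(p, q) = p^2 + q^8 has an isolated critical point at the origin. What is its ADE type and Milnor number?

Type A7, Milnor number mu = 7.

The Hessian of f at 0 has rank 1. Corank 1: A-series; mu = 7 gives A_7.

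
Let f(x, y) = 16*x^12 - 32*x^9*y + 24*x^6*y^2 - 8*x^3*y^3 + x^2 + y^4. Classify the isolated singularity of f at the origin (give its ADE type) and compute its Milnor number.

The Hessian of f at 0 is [[2, 0], [0, 0]] with rank 1, so corank 1. A Groebner basis of the Jacobian ideal J(f) in C{x,y} is {y^3, x}; counting standard monomials gives mu = 3. Corank 1: A-series; mu = 3 gives A_3.

Type A_{3}, Milnor number mu = 3.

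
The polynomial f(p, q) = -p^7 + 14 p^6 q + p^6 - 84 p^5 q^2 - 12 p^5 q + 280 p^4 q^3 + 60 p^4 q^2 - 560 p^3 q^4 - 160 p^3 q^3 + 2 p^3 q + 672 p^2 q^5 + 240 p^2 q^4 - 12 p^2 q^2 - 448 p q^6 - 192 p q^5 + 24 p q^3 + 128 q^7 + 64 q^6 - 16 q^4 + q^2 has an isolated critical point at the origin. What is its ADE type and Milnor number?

Type A6, Milnor number mu = 6.

The Hessian of f at 0 is [[0, 0], [0, 2]] with rank 1, so corank 1. A Groebner basis of the Jacobian ideal J(f) in C{p,q} is {p^3 - 6*p^2*q + q, q^2}; counting standard monomials gives mu = 6. Corank 1: A-series; mu = 6 gives A_6.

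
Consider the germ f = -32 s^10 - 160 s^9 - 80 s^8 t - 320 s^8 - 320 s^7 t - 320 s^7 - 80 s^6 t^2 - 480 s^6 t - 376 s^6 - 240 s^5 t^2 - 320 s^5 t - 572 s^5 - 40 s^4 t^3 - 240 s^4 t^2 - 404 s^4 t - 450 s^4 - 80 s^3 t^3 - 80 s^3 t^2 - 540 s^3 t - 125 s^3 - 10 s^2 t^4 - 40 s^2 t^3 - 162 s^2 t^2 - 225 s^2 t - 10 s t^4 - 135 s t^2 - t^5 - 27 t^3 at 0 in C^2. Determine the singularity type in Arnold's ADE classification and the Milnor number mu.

The Hessian of f at 0 is [[0, 0], [0, 0]] with rank 0, so corank 2. A Groebner basis of the Jacobian ideal J(f) in C{s,t} is {-71875*s^2/27216 + s*t^3 - 575*s*t^2/252 - 14375*s*t/4536 - 115*t^3/84 - 2875*t^2/3024, 15625*s^2/3402 + 250*s*t^2/63 + 3125*s*t/567 + t^4 + 50*t^3/21 + 625*t^2/378, s^3 + 5*s^2/28 - 162*s*t^2/175 + 3*s*t/14 - 297*t^3/875 + 9*t^2/140, s^2*t - 25*s^2/252 + 39*s*t^2/35 - 5*s*t/42 + 54*t^3/175 - t^2/28}; counting standard monomials gives mu = 8. Corank 2; j^3 = -(5*s + 3*t)^3 is a perfect cube, so E-series; the 5-jet and mu = 8 give E_8.

Type E_{8}, Milnor number mu = 8.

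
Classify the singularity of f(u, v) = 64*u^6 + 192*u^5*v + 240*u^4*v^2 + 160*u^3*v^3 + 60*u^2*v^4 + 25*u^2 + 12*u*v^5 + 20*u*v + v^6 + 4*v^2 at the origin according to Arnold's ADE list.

The Hessian of f at 0 has rank 1. Corank 1: A-series; mu = 5 gives A_5.

A_{5}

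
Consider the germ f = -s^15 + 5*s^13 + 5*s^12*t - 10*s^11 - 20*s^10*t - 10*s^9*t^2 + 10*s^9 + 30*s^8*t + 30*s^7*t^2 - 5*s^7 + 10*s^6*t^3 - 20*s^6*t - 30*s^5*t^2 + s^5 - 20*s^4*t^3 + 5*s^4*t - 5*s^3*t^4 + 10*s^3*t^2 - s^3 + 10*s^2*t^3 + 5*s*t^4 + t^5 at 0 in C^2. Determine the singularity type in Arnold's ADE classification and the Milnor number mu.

Type E_8, Milnor number mu = 8.

The Hessian of f at 0 is [[0, 0], [0, 0]] with rank 0, so corank 2. A Groebner basis of the Jacobian ideal J(f) in C{s,t} is {t^5, s*t^3 + t^4/4, s^2}; counting standard monomials gives mu = 8. Corank 2; j^3 = -s^3 is a perfect cube, so E-series; the 5-jet and mu = 8 give E_8.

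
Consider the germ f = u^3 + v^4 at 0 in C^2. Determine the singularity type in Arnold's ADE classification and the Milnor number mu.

The Hessian of f at 0 has rank 0. Corank 2; j^3 = u^3 is a perfect cube, so E-series; the 4-jet and mu = 6 give E_6.

Type E_{6}, Milnor number mu = 6.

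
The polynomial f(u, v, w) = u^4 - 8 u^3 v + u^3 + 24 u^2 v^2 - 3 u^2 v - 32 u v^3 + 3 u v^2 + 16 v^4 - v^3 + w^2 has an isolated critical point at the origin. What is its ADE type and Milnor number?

The Hessian of f at 0 has rank 1. Corank 2; j^3 = (u - v)^3 is a perfect cube, so E-series; the 4-jet and mu = 6 give E_6.

Type E_{6}, Milnor number mu = 6.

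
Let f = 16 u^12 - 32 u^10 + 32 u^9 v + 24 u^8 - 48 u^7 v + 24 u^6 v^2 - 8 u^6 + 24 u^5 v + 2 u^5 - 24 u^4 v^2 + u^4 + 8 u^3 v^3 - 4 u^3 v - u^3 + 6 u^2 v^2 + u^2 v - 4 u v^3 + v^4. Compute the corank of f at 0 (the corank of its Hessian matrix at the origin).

The Hessian at 0 is [[0, 0], [0, 0]] of rank 0; hence corank 2.

2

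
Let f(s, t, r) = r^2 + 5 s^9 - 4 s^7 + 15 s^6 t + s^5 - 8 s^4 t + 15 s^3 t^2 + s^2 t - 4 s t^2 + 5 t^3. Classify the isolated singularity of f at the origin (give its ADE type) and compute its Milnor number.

Type D_{4}, Milnor number mu = 4.

The Hessian of f at 0 has rank 1. Corank 2; j^3 = t*(s^2 - 4*s*t + 5*t^2) splits into three distinct lines over C (the quadratic factor has nonzero discriminant), so D_4.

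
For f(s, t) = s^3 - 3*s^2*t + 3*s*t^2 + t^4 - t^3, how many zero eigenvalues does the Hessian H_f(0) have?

Hessian at 0 has rank 0.

2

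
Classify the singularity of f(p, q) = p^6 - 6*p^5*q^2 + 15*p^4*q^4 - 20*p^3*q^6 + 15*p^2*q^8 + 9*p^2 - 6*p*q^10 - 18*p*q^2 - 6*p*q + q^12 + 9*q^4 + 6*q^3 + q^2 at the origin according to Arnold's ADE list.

The Hessian of f at 0 has rank 1. Corank 1: A-series; mu = 5 gives A_5.

A_{5}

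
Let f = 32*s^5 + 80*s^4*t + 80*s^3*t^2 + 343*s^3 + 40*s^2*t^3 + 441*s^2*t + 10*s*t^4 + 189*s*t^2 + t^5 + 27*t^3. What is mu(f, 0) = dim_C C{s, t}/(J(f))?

8

The Hessian of f at 0 is [[0, 0], [0, 0]] with rank 0, so corank 2. A Groebner basis of the Jacobian ideal J(f) in C{s,t} is {t^5, s*t^3 + 25*t^4/56, s^2 + 6*s*t/7 + 9*t^2/49}; counting standard monomials gives mu = 8. Corank 2; j^3 = (7*s + 3*t)^3 is a perfect cube, so E-series; the 5-jet and mu = 8 give E_8.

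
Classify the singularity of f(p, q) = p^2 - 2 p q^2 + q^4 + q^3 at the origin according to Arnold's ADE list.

The Hessian of f at 0 is [[2, 0], [0, 0]] with rank 1, so corank 1. A Groebner basis of the Jacobian ideal J(f) in C{p,q} is {q^2, p}; counting standard monomials gives mu = 2. Corank 1: A-series; mu = 2 gives A_2.

A2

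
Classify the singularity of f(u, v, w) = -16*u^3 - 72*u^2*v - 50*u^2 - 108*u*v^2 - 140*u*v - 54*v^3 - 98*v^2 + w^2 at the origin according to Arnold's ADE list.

A_{2}

The Hessian of f at 0 is [[-100, -140, 0], [-140, -196, 0], [0, 0, 2]] with rank 2, so corank 1. A Groebner basis of the Jacobian ideal J(f) in C{u,v,w} is {v^2, u + 7*v/5, w}; counting standard monomials gives mu = 2. Corank 1: A-series; mu = 2 gives A_2.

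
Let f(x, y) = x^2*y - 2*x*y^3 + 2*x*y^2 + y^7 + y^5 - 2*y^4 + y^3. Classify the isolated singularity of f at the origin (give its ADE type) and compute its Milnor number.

The Hessian of f at 0 is [[0, 0], [0, 0]] with rank 0, so corank 2. A Groebner basis of the Jacobian ideal J(f) in C{x,y} is {x^2*y^2 + 2*x^2*y + x^2/7 + 20*x*y^2/7 + 8*x*y/7 + y^2, x^3 + 3*x^2*y + x^2/7 + 20*x*y^2/7 + 8*x*y/7 + y^2, -x*y + y^3 - y^2}; counting standard monomials gives mu = 8. Corank 2; j^3 = y*(x + y)^2 has shape L^2 M (L != M), so D-series; mu = 8 gives D_8.

Type D8, Milnor number mu = 8.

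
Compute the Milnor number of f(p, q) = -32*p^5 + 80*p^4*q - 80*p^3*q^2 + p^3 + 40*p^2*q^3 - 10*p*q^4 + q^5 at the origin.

The Hessian of f at 0 has rank 0. Corank 2; j^3 = p^3 is a perfect cube, so E-series; the 5-jet and mu = 8 give E_8.

8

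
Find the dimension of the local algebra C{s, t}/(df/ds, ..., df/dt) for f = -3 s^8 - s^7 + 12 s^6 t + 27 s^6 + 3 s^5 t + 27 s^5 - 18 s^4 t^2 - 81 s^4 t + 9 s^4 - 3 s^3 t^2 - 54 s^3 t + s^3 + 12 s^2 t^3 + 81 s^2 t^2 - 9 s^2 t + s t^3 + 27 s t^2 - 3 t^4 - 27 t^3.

7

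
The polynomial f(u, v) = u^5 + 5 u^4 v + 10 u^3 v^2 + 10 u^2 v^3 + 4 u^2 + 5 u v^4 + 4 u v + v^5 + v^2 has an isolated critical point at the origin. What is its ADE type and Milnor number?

The Hessian of f at 0 is [[8, 4], [4, 2]] with rank 1, so corank 1. A Groebner basis of the Jacobian ideal J(f) in C{u,v} is {v^4, u + v/2}; counting standard monomials gives mu = 4. Corank 1: A-series; mu = 4 gives A_4.

Type A_{4}, Milnor number mu = 4.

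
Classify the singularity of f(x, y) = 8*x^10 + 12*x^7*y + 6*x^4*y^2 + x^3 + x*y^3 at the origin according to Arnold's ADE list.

E_7

The Hessian of f at 0 has rank 0. Corank 2; j^3 = x^3 is a perfect cube, so E-series; the 4-jet and mu = 7 give E_7.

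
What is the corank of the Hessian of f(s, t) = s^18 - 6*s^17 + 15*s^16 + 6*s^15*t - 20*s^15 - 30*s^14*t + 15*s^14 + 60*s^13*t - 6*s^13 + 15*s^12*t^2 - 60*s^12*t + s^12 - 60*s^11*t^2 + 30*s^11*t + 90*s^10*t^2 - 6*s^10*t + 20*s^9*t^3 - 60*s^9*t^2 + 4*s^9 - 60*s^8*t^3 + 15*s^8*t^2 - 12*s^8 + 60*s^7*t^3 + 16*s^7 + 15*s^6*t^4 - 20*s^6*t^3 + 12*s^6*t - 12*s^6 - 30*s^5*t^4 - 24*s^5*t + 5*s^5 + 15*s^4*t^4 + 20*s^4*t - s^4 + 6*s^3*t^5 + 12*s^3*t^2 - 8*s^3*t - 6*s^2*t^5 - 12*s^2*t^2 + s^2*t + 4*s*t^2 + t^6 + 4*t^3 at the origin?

2

Hessian at 0 has rank 0.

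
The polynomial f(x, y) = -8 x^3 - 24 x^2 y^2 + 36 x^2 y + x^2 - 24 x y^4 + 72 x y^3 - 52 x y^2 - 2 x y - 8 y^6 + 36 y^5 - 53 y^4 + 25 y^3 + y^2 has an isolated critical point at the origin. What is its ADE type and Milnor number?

The Hessian of f at 0 has rank 1. Corank 1: A-series; mu = 2 gives A_2.

Type A_{2}, Milnor number mu = 2.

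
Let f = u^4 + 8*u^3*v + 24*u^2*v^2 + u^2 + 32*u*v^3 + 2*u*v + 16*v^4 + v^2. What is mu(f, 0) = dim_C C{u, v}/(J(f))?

3

The Hessian of f at 0 is [[2, 2], [2, 2]] with rank 1, so corank 1. A Groebner basis of the Jacobian ideal J(f) in C{u,v} is {v^3, u + v}; counting standard monomials gives mu = 3. Corank 1: A-series; mu = 3 gives A_3.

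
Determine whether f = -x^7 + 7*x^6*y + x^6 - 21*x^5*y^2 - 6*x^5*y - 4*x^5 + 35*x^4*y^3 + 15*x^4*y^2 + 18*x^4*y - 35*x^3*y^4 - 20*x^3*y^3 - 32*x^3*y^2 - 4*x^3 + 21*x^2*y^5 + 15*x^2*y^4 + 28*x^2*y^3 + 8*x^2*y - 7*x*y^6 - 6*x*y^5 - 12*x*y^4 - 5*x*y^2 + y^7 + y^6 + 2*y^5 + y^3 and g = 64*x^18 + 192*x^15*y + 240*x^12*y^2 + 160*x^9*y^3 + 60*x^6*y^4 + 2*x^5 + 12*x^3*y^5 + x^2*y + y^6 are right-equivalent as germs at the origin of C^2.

The Hessian of f at 0 is [[0, 0], [0, 0]] with rank 0, so corank 2. A Groebner basis of the Jacobian ideal J(f) in C{x,y} is {32*x^2 - 48*x*y + y^4 + 16*y^2, x^3 + x^2 - x*y - y^3/8 + y^2/4, x^2*y + 4*x^2/3 - 4*x*y/3 - y^3/4 + y^2/3, 4*x^2/3 + x*y^2 - 4*x*y/3 - y^3/2 + y^2/3}; counting standard monomials gives mu = 7. Corank 2; j^3 = -(x - y)*(2*x - y)^2 has shape L^2 M (L != M), so D-series; mu = 7 gives D_7. The Hessian of g at 0 is [[0, 0], [0, 0]] with rank 0, so corank 2. A Groebner basis of the Jacobian ideal J(g) in C{x,y} is {x^2/6 + y^5, x^3, x*y}; counting standard monomials gives mu = 7. Corank 2; j^3 = x^2*y has shape L^2 M (L != M), so D-series; mu = 7 gives D_7. Both have type D_7, hence right-equivalent.

Yes.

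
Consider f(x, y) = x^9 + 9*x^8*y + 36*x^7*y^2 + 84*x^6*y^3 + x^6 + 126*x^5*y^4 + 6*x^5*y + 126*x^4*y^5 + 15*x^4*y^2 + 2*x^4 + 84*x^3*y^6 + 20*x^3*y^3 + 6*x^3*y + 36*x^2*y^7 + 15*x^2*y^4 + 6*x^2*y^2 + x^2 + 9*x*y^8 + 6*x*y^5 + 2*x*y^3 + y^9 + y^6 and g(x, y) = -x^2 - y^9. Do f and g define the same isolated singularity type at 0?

The Hessian of f at 0 has rank 1. Corank 1: A-series; mu = 8 gives A_8. The Hessian of g at 0 has rank 1. Corank 1: A-series; mu = 8 gives A_8. Both have type A_8, hence right-equivalent.

Yes.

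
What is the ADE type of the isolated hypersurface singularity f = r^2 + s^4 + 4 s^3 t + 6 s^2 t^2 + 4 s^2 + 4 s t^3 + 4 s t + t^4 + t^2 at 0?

A3

The Hessian of f at 0 has rank 2. Corank 1: A-series; mu = 3 gives A_3.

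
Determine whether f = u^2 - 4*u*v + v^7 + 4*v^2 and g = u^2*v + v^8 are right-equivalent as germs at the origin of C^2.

No.

The Hessian of f at 0 is [[2, -4], [-4, 8]] with rank 1, so corank 1. A Groebner basis of the Jacobian ideal J(f) in C{u,v} is {v^6, u - 2*v}; counting standard monomials gives mu = 6. Corank 1: A-series; mu = 6 gives A_6. The Hessian of g at 0 is [[0, 0], [0, 0]] with rank 0, so corank 2. A Groebner basis of the Jacobian ideal J(g) in C{u,v} is {u^2/8 + v^7, u^3, u*v}; counting standard monomials gives mu = 9. Corank 2; j^3 = u^2*v has shape L^2 M (L != M), so D-series; mu = 9 gives D_9. f is A_6 but g is D_9, hence not right-equivalent.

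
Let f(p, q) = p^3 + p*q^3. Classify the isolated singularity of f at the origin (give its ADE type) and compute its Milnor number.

Type E_{7}, Milnor number mu = 7.

The Hessian of f at 0 is [[0, 0], [0, 0]] with rank 0, so corank 2. A Groebner basis of the Jacobian ideal J(f) in C{p,q} is {p^3, p*q^2, 3*p^2 + q^3}; counting standard monomials gives mu = 7. Corank 2; j^3 = p^3 is a perfect cube, so E-series; the 4-jet and mu = 7 give E_7.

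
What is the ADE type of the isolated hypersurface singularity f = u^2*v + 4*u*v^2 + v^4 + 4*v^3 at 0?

D_{5}

The Hessian of f at 0 has rank 0. Corank 2; j^3 = v*(u + 2*v)^2 has shape L^2 M (L != M), so D-series; mu = 5 gives D_5.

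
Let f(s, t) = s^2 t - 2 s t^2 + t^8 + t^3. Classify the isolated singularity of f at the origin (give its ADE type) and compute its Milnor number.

Type D9, Milnor number mu = 9.

The Hessian of f at 0 is [[0, 0], [0, 0]] with rank 0, so corank 2. A Groebner basis of the Jacobian ideal J(f) in C{s,t} is {s^2/8 + t^7 - t^2/8, s^3 - t^3, s*t - t^2}; counting standard monomials gives mu = 9. Corank 2; j^3 = t*(s - t)^2 has shape L^2 M (L != M), so D-series; mu = 9 gives D_9.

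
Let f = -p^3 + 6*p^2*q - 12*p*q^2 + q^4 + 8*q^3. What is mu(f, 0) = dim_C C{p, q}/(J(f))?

6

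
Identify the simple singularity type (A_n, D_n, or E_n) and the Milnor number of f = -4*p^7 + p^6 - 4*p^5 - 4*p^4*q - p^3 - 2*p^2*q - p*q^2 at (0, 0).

Type D_7, Milnor number mu = 7.

The Hessian of f at 0 has rank 0. Corank 2; j^3 = -p*(p + q)^2 has shape L^2 M (L != M), so D-series; mu = 7 gives D_7.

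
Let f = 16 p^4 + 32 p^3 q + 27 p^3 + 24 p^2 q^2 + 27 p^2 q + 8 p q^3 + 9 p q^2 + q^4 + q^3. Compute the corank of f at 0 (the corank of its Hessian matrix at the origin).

2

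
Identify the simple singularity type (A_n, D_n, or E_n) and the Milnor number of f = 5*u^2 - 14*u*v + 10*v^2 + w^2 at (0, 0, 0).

The Hessian of f at 0 has rank 3. Corank 0: nondegenerate Morse point, so A_1.

Type A_{1}, Milnor number mu = 1.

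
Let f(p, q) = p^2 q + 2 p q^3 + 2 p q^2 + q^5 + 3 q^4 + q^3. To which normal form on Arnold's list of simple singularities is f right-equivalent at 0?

D_5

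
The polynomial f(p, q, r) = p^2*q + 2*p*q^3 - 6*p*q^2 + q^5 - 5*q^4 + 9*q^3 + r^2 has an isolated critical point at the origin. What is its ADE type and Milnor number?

Type D_5, Milnor number mu = 5.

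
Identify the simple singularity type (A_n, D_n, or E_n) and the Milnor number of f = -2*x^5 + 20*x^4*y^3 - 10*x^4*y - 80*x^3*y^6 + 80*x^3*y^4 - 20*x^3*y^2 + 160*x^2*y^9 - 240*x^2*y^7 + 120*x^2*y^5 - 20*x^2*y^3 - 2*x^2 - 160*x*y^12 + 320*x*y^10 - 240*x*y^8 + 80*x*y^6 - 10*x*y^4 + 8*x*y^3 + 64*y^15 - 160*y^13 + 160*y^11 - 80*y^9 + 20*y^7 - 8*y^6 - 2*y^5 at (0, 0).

Type A4, Milnor number mu = 4.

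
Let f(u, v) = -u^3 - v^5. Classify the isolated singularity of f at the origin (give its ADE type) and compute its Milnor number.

The Hessian of f at 0 has rank 0. Corank 2; j^3 = -u^3 is a perfect cube, so E-series; the 5-jet and mu = 8 give E_8.

Type E8, Milnor number mu = 8.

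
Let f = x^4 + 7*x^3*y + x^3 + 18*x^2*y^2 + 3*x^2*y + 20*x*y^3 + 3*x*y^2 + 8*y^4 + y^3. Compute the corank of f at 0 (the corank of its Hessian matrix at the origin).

2

Hessian at 0 has rank 0.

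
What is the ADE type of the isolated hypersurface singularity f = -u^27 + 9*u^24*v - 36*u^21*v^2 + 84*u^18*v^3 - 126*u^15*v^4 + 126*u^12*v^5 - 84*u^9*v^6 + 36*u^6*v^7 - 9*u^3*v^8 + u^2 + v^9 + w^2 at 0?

The Hessian of f at 0 is [[2, 0, 0], [0, 0, 0], [0, 0, 2]] with rank 2, so corank 1. A Groebner basis of the Jacobian ideal J(f) in C{u,v,w} is {v^8, u, w}; counting standard monomials gives mu = 8. Corank 1: A-series; mu = 8 gives A_8.

A_8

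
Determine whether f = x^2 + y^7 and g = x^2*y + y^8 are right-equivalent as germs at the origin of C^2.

The Hessian of f at 0 has rank 1. Corank 1: A-series; mu = 6 gives A_6. The Hessian of g at 0 has rank 0. Corank 2; j^3 = x^2*y has shape L^2 M (L != M), so D-series; mu = 9 gives D_9. f is A_6 but g is D_9, hence not right-equivalent.

No.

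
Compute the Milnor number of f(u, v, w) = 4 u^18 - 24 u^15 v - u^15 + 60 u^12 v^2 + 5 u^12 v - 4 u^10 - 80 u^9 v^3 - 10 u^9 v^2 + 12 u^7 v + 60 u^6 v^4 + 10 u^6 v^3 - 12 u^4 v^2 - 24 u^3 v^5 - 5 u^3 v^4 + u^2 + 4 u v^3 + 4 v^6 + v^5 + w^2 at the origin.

4

The Hessian of f at 0 is [[2, 0, 0], [0, 0, 0], [0, 0, 2]] with rank 2, so corank 1. A Groebner basis of the Jacobian ideal J(f) in C{u,v,w} is {u/2 + v^3, u^2, u*v, w}; counting standard monomials gives mu = 4. Corank 1: A-series; mu = 4 gives A_4.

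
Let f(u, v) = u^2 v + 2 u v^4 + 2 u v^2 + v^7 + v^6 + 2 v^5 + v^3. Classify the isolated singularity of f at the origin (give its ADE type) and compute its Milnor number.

Type D_{7}, Milnor number mu = 7.

The Hessian of f at 0 is [[0, 0], [0, 0]] with rank 0, so corank 2. A Groebner basis of the Jacobian ideal J(f) in C{u,v} is {u*v + v^4 + v^2, u^3 - u^2/2 - u*v + v^3 - v^2/2, u^2*v + u^2/3 + 2*u*v/3 - v^3 + v^2/3, -u^2/6 + u*v^2 - u*v/3 + v^3 - v^2/6}; counting standard monomials gives mu = 7. Corank 2; j^3 = v*(u + v)^2 has shape L^2 M (L != M), so D-series; mu = 7 gives D_7.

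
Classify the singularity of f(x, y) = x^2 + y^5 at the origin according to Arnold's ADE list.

The Hessian of f at 0 is [[2, 0], [0, 0]] with rank 1, so corank 1. A Groebner basis of the Jacobian ideal J(f) in C{x,y} is {y^4, x}; counting standard monomials gives mu = 4. Corank 1: A-series; mu = 4 gives A_4.

A_{4}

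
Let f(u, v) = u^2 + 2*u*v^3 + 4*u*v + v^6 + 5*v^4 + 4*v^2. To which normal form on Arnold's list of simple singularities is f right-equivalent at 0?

A_3

The Hessian of f at 0 is [[2, 4], [4, 8]] with rank 1, so corank 1. A Groebner basis of the Jacobian ideal J(f) in C{u,v} is {v^3, u + 2*v}; counting standard monomials gives mu = 3. Corank 1: A-series; mu = 3 gives A_3.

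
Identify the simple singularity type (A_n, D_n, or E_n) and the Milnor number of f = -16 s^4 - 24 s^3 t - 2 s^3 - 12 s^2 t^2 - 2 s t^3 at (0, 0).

Type E_7, Milnor number mu = 7.

The Hessian of f at 0 has rank 0. Corank 2; j^3 = -2*s^3 is a perfect cube, so E-series; the 4-jet and mu = 7 give E_7.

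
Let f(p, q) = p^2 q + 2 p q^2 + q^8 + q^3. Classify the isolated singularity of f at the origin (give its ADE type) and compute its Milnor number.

Type D9, Milnor number mu = 9.

The Hessian of f at 0 is [[0, 0], [0, 0]] with rank 0, so corank 2. A Groebner basis of the Jacobian ideal J(f) in C{p,q} is {p^2/8 + q^7 - q^2/8, p^3 + q^3, p*q + q^2}; counting standard monomials gives mu = 9. Corank 2; j^3 = q*(p + q)^2 has shape L^2 M (L != M), so D-series; mu = 9 gives D_9.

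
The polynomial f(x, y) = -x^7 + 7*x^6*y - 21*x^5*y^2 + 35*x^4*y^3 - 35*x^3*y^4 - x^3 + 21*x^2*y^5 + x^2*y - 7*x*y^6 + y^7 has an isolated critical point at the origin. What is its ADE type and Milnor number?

The Hessian of f at 0 is [[0, 0], [0, 0]] with rank 0, so corank 2. A Groebner basis of the Jacobian ideal J(f) in C{x,y} is {x*y/7 + y^6, x*y^2, x^2 - x*y}; counting standard monomials gives mu = 8. Corank 2; j^3 = -x^2*(x - y) has shape L^2 M (L != M), so D-series; mu = 8 gives D_8.

Type D_8, Milnor number mu = 8.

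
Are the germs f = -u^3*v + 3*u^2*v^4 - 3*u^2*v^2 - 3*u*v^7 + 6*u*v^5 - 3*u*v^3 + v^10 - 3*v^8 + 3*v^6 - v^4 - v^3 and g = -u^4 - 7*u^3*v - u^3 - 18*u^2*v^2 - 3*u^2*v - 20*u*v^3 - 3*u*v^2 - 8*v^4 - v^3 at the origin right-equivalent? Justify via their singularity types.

The Hessian of f at 0 is [[0, 0], [0, 0]] with rank 0, so corank 2. A Groebner basis of the Jacobian ideal J(f) in C{u,v} is {u^3 - 3*u*v^2 + 3*v^2, u^2*v + 2*u*v^2, v^3}; counting standard monomials gives mu = 7. Corank 2; j^3 = -v^3 is a perfect cube, so E-series; the 4-jet and mu = 7 give E_7. The Hessian of g at 0 is [[0, 0], [0, 0]] with rank 0, so corank 2. A Groebner basis of the Jacobian ideal J(g) in C{u,v} is {3*u^2 + 6*u*v + v^4 + v^3 + 3*v^2, u^3 + 9*u^2 + 18*u*v + 4*v^3 + 9*v^2, u^2*v - 5*u^2 - 10*u*v - 8*v^3/3 - 5*v^2, 2*u^2 + u*v^2 + 4*u*v + 5*v^3/3 + 2*v^2}; counting standard monomials gives mu = 7. Corank 2; j^3 = -(u + v)^3 is a perfect cube, so E-series; the 4-jet and mu = 7 give E_7. Both have type E_7, hence right-equivalent.

Yes.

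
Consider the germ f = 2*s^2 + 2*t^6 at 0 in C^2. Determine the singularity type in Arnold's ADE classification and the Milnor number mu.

Type A_{5}, Milnor number mu = 5.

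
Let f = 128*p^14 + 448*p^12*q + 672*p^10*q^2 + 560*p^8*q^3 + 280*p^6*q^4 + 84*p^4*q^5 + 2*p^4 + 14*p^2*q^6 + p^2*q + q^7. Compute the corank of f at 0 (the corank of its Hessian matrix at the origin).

2

Hessian at 0 has rank 0.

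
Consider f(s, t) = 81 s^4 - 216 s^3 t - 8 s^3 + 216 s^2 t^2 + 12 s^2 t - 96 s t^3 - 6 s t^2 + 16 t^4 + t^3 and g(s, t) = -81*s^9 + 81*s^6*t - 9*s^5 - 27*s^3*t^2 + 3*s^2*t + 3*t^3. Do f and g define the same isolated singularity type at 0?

The Hessian of f at 0 is [[0, 0], [0, 0]] with rank 0, so corank 2. A Groebner basis of the Jacobian ideal J(f) in C{s,t} is {t^4, s*t^2 - 5*t^3/9, s^2 - s*t + t^2/4}; counting standard monomials gives mu = 6. Corank 2; j^3 = -(2*s - t)^3 is a perfect cube, so E-series; the 4-jet and mu = 6 give E_6. The Hessian of g at 0 is [[0, 0], [0, 0]] with rank 0, so corank 2. A Groebner basis of the Jacobian ideal J(g) in C{s,t} is {t^3, s^2 + 3*t^2, s*t}; counting standard monomials gives mu = 4. Corank 2; j^3 = 3*t*(s^2 + t^2) splits into three distinct lines over C (the quadratic factor has nonzero discriminant), so D_4. f is E_6 but g is D_4, hence not right-equivalent.

No.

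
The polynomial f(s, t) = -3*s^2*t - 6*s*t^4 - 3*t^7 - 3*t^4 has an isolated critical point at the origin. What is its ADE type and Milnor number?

Type D5, Milnor number mu = 5.

The Hessian of f at 0 is [[0, 0], [0, 0]] with rank 0, so corank 2. A Groebner basis of the Jacobian ideal J(f) in C{s,t} is {s^3, s^2/4 + t^3, s*t}; counting standard monomials gives mu = 5. Corank 2; j^3 = -3*s^2*t has shape L^2 M (L != M), so D-series; mu = 5 gives D_5.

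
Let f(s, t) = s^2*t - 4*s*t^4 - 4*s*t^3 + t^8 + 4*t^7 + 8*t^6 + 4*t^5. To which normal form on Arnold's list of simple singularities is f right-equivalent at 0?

D9

The Hessian of f at 0 is [[0, 0], [0, 0]] with rank 0, so corank 2. A Groebner basis of the Jacobian ideal J(f) in C{s,t} is {s^2*t^2 - 4*s^2*t/5 + 3*s^2/5 - 4*s*t^2/5 - 2*s*t/5 + 4*t^3/5, -s^2*t/5 - s^2/10 + s*t^3 - s*t^2/5 + 2*s*t/5 - 4*t^3/5, -s*t/2 + t^4 + t^3, s^3 - 2*s^2*t + 2*s^2 - 4*s*t^2}; counting standard monomials gives mu = 9. Corank 2; j^3 = s^2*t has shape L^2 M (L != M), so D-series; mu = 9 gives D_9.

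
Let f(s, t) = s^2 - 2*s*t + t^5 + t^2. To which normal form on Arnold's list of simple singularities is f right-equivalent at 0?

A_{4}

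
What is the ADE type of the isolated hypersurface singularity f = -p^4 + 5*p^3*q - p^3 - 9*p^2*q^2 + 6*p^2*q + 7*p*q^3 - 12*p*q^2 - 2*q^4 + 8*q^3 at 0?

E7

The Hessian of f at 0 has rank 0. Corank 2; j^3 = -(p - 2*q)^3 is a perfect cube, so E-series; the 4-jet and mu = 7 give E_7.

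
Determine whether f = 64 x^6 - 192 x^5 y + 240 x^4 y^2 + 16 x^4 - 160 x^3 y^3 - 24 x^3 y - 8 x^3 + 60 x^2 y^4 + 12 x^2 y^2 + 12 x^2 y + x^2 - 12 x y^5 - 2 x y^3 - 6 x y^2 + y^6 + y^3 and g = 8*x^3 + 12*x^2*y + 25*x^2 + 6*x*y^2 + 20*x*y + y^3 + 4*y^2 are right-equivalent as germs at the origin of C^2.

The Hessian of f at 0 has rank 1. Corank 1: A-series; mu = 2 gives A_2. The Hessian of g at 0 has rank 1. Corank 1: A-series; mu = 2 gives A_2. Both have type A_2, hence right-equivalent.

Yes.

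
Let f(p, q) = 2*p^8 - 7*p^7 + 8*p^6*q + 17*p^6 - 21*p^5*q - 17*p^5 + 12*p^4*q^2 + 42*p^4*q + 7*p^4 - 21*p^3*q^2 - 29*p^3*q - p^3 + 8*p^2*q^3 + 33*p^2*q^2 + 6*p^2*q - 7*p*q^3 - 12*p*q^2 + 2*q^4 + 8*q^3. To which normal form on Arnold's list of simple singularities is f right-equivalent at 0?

E_7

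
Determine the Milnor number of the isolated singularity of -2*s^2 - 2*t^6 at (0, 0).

5

The Hessian of f at 0 is [[-4, 0], [0, 0]] with rank 1, so corank 1. A Groebner basis of the Jacobian ideal J(f) in C{s,t} is {t^5, s}; counting standard monomials gives mu = 5. Corank 1: A-series; mu = 5 gives A_5.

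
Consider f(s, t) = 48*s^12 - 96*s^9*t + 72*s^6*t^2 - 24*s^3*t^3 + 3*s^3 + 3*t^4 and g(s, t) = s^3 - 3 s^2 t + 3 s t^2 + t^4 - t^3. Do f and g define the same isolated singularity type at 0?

The Hessian of f at 0 is [[0, 0], [0, 0]] with rank 0, so corank 2. A Groebner basis of the Jacobian ideal J(f) in C{s,t} is {t^3, s^2}; counting standard monomials gives mu = 6. Corank 2; j^3 = 3*s^3 is a perfect cube, so E-series; the 4-jet and mu = 6 give E_6. The Hessian of g at 0 is [[0, 0], [0, 0]] with rank 0, so corank 2. A Groebner basis of the Jacobian ideal J(g) in C{s,t} is {t^3, s^2 - 2*s*t + t^2}; counting standard monomials gives mu = 6. Corank 2; j^3 = (s - t)^3 is a perfect cube, so E-series; the 4-jet and mu = 6 give E_6. Both have type E_6, hence right-equivalent.

Yes.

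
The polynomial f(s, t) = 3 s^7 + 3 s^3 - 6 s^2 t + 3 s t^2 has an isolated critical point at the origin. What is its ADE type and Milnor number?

Type D_{8}, Milnor number mu = 8.

The Hessian of f at 0 is [[0, 0], [0, 0]] with rank 0, so corank 2. A Groebner basis of the Jacobian ideal J(f) in C{s,t} is {-s*t/7 + t^6 + t^2/7, s*t^2 - t^3, s^2 - s*t}; counting standard monomials gives mu = 8. Corank 2; j^3 = 3*s*(s - t)^2 has shape L^2 M (L != M), so D-series; mu = 8 gives D_8.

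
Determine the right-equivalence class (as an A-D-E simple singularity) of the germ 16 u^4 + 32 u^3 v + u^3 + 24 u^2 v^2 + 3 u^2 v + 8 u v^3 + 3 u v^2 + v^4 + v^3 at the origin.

E6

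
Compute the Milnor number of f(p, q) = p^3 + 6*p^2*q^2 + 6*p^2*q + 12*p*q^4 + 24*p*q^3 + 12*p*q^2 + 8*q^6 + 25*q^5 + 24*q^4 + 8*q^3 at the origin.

The Hessian of f at 0 has rank 0. Corank 2; j^3 = (p + 2*q)^3 is a perfect cube, so E-series; the 5-jet and mu = 8 give E_8.

8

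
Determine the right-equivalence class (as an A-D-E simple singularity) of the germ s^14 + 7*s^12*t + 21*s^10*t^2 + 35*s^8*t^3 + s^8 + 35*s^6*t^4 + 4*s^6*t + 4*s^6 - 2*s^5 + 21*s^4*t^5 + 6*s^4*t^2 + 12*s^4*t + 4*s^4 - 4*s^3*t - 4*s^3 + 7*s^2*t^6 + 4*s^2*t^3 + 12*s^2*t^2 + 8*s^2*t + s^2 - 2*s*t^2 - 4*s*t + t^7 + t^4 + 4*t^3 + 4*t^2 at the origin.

The Hessian of f at 0 has rank 1. Corank 1: A-series; mu = 6 gives A_6.

A_6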